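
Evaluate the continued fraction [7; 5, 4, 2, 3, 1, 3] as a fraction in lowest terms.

5674/789

Fold from the inside: start with 3/1.
  1 + 1/3 = 4/3
  3 + 3/4 = 15/4
  2 + 4/15 = 34/15
  4 + 15/34 = 151/34
  5 + 34/151 = 789/151
  7 + 151/789 = 5674/789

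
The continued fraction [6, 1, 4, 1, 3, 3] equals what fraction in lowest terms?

Fold from the inside: start with 3/1.
  3 + 1/3 = 10/3
  1 + 3/10 = 13/10
  4 + 10/13 = 62/13
  1 + 13/62 = 75/62
  6 + 62/75 = 512/75

512/75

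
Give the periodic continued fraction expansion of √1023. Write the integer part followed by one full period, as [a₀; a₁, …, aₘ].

[31; 1, 62]

a₀ = ⌊√1023⌋ = 31.
With m₀=0, d₀=1 and mₖ₊₁ = dₖaₖ − mₖ, dₖ₊₁ = (n − mₖ₊₁²)/dₖ, aₖ₊₁ = ⌊(a₀+mₖ₊₁)/dₖ₊₁⌋:
  k=1: m=31, d=62, a=1
  k=2: m=31, d=1, a=62
d=1 and a=2a₀=62 at k=2, so the next step gives (m, d) = (31, 62) again — its k=1 value — and the period has length 2.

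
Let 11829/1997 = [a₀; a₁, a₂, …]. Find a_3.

19

11829 = 5·1997 + 1844   →  a_0 = 5
1997 = 1·1844 + 153   →  a_1 = 1
1844 = 12·153 + 8   →  a_2 = 12
153 = 19·8 + 1   →  a_3 = 19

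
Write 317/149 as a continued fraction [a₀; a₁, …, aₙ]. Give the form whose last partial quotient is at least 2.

317 = 2·149 + 19
149 = 7·19 + 16
19 = 1·16 + 3
16 = 5·3 + 1
3 = 3·1 + 0  (stop)
So 317/149 = [2; 7, 1, 5, 3].

[2; 7, 1, 5, 3]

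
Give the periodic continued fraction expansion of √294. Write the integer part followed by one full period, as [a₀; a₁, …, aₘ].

[17; 6, 1, 4, 1, 6, 34]

a₀ = ⌊√294⌋ = 17.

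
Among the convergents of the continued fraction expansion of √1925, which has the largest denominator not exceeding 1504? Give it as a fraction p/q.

30844/703

√1925 = [43; 1, 6, 1, 86, …] (period length 4).
Convergents:
  p_0/q_0 = 43/1
  p_1/q_1 = 44/1
  p_2/q_2 = 307/7
  p_3/q_3 = 351/8
  p_4/q_4 = 30493/695
  p_5/q_5 = 30844/703
  p_6/q_6 = 215557/4913
q_5 = 703 ≤ 1504 < 4913 = q_6, so the answer is 30844/703.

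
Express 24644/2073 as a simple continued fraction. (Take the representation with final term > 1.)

[11; 1, 7, 1, 14, 2, 7]

24644 = 11×2073 + 1841
2073 = 1×1841 + 232
1841 = 7×232 + 217
232 = 1×217 + 15
217 = 14×15 + 7
15 = 2×7 + 1
7 = 7×1 + 0  (stop)
So 24644/2073 = [11; 1, 7, 1, 14, 2, 7].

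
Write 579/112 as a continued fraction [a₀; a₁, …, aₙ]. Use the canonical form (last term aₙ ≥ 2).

579 = 5×112 + 19
112 = 5×19 + 17
19 = 1×17 + 2
17 = 8×2 + 1
2 = 2×1 + 0  (stop)
So 579/112 = [5; 5, 1, 8, 2].

[5; 5, 1, 8, 2]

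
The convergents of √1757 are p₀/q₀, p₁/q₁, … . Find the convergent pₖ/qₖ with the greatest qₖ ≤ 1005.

√1757 = [41; 1, 10, 1, 82, …] (period length 4).
Convergents:
  p_0/q_0 = 41/1
  p_1/q_1 = 42/1
  p_2/q_2 = 461/11
  p_3/q_3 = 503/12
  p_4/q_4 = 41707/995
  p_5/q_5 = 42210/1007
q_4 = 995 ≤ 1005 < 1007 = q_5, so the answer is 41707/995.

41707/995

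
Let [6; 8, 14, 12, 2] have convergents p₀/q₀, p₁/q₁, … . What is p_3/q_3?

Using pₖ = aₖpₖ₋₁ + pₖ₋₂, qₖ = aₖqₖ₋₁ + qₖ₋₂ (with p₋₁=1, p₋₂=0, q₋₁=0, q₋₂=1):
  k=0: a=6, p=6, q=1
  k=1: a=8, p=49, q=8
  k=2: a=14, p=692, q=113
  k=3: a=12, p=8353, q=1364

8353/1364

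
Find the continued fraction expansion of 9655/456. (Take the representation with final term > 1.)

[21; 5, 1, 3, 2, 1, 1, 3]

9655 = 21·456 + 79
456 = 5·79 + 61
79 = 1·61 + 18
61 = 3·18 + 7
18 = 2·7 + 4
7 = 1·4 + 3
4 = 1·3 + 1
3 = 3·1 + 0  (stop)
So 9655/456 = [21; 5, 1, 3, 2, 1, 1, 3].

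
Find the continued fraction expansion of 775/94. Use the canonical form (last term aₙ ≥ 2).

775 = 8×94 + 23
94 = 4×23 + 2
23 = 11×2 + 1
2 = 2×1 + 0  (stop)
So 775/94 = [8; 4, 11, 2].

[8; 4, 11, 2]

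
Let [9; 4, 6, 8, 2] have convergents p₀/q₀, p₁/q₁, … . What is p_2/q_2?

231/25

Using pₖ = aₖpₖ₋₁ + pₖ₋₂, qₖ = aₖqₖ₋₁ + qₖ₋₂ (with p₋₁=1, p₋₂=0, q₋₁=0, q₋₂=1):
  k=0: a=9, p=9, q=1
  k=1: a=4, p=37, q=4
  k=2: a=6, p=231, q=25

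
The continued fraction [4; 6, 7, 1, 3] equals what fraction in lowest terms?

791/190

Fold from the inside: start with 3/1.
  1 + 1/3 = 4/3
  7 + 3/4 = 31/4
  6 + 4/31 = 190/31
  4 + 31/190 = 791/190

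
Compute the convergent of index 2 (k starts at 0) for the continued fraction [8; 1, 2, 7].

26/3

Using pₖ = aₖpₖ₋₁ + pₖ₋₂, qₖ = aₖqₖ₋₁ + qₖ₋₂ (with p₋₁=1, p₋₂=0, q₋₁=0, q₋₂=1):
  k=0: a=8, p=8, q=1
  k=1: a=1, p=9, q=1
  k=2: a=2, p=26, q=3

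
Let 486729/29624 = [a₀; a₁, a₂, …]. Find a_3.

12

486729 = 16·29624 + 12745   →  a_0 = 16
29624 = 2·12745 + 4134   →  a_1 = 2
12745 = 3·4134 + 343   →  a_2 = 3
4134 = 12·343 + 18   →  a_3 = 12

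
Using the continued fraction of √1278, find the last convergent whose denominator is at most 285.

10117/283

√1278 = [35; 1, 2, 1, 70, …] (period length 4).
Convergents:
  p_0/q_0 = 35/1
  p_1/q_1 = 36/1
  p_2/q_2 = 107/3
  p_3/q_3 = 143/4
  p_4/q_4 = 10117/283
  p_5/q_5 = 10260/287
q_4 = 283 ≤ 285 < 287 = q_5, so the answer is 10117/283.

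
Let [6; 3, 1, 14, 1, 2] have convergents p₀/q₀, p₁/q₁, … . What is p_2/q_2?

25/4

Using pₖ = aₖpₖ₋₁ + pₖ₋₂, qₖ = aₖqₖ₋₁ + qₖ₋₂ (with p₋₁=1, p₋₂=0, q₋₁=0, q₋₂=1):
  k=0: a=6, p=6, q=1
  k=1: a=3, p=19, q=3
  k=2: a=1, p=25, q=4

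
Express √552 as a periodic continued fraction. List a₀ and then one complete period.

[23; 2, 46]

a₀ = ⌊√552⌋ = 23.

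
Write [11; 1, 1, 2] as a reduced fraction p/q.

Using pₖ = aₖpₖ₋₁ + pₖ₋₂ and qₖ = aₖqₖ₋₁ + qₖ₋₂:
  k=0: a=11, p=11, q=1
  k=1: a=1, p=12, q=1
  k=2: a=1, p=23, q=2
  k=3: a=2, p=58, q=5

58/5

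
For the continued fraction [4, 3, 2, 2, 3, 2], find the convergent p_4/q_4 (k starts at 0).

Using pₖ = aₖpₖ₋₁ + pₖ₋₂, qₖ = aₖqₖ₋₁ + qₖ₋₂ (with p₋₁=1, p₋₂=0, q₋₁=0, q₋₂=1):
  k=0: a=4, p=4, q=1
  k=1: a=3, p=13, q=3
  k=2: a=2, p=30, q=7
  k=3: a=2, p=73, q=17
  k=4: a=3, p=249, q=58

249/58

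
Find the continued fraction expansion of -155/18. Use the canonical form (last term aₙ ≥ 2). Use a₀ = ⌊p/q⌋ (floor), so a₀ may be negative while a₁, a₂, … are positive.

-155 = -9·18 + 7
18 = 2·7 + 4
7 = 1·4 + 3
4 = 1·3 + 1
3 = 3·1 + 0  (stop)
So -155/18 = [-9; 2, 1, 1, 3].

[-9; 2, 1, 1, 3]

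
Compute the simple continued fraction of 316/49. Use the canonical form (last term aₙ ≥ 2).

316 = 6·49 + 22
49 = 2·22 + 5
22 = 4·5 + 2
5 = 2·2 + 1
2 = 2·1 + 0  (stop)
So 316/49 = [6; 2, 4, 2, 2].

[6; 2, 4, 2, 2]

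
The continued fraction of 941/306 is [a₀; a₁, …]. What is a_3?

941 = 3·306 + 23   →  a_0 = 3
306 = 13·23 + 7   →  a_1 = 13
23 = 3·7 + 2   →  a_2 = 3
7 = 3·2 + 1   →  a_3 = 3

3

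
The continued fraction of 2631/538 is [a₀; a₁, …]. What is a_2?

8

2631 = 4·538 + 479   →  a_0 = 4
538 = 1·479 + 59   →  a_1 = 1
479 = 8·59 + 7   →  a_2 = 8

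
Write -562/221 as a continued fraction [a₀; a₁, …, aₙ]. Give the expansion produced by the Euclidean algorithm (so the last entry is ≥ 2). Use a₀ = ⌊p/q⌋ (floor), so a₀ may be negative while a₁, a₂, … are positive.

-562 = -3·221 + 101
221 = 2·101 + 19
101 = 5·19 + 6
19 = 3·6 + 1
6 = 6·1 + 0  (stop)
So -562/221 = [-3; 2, 5, 3, 6].

[-3; 2, 5, 3, 6]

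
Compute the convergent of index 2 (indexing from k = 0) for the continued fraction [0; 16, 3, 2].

Using pₖ = aₖpₖ₋₁ + pₖ₋₂, qₖ = aₖqₖ₋₁ + qₖ₋₂ (with p₋₁=1, p₋₂=0, q₋₁=0, q₋₂=1):
  k=0: a=0, p=0, q=1
  k=1: a=16, p=1, q=16
  k=2: a=3, p=3, q=49

3/49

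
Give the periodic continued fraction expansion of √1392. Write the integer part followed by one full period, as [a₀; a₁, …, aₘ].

a₀ = ⌊√1392⌋ = 37.
With m₀=0, d₀=1 and mₖ₊₁ = dₖaₖ − mₖ, dₖ₊₁ = (n − mₖ₊₁²)/dₖ, aₖ₊₁ = ⌊(a₀+mₖ₊₁)/dₖ₊₁⌋:
  k=1: m=37, d=23, a=3
  k=2: m=32, d=16, a=4
  k=3: m=32, d=23, a=3
  k=4: m=37, d=1, a=74
d=1 and a=2a₀=74 at k=4, so the next step gives (m, d) = (37, 23) again — its k=1 value — and the period has length 4.

[37; 3, 4, 3, 74]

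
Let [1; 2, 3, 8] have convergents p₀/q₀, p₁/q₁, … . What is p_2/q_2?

Using pₖ = aₖpₖ₋₁ + pₖ₋₂, qₖ = aₖqₖ₋₁ + qₖ₋₂ (with p₋₁=1, p₋₂=0, q₋₁=0, q₋₂=1):
  k=0: a=1, p=1, q=1
  k=1: a=2, p=3, q=2
  k=2: a=3, p=10, q=7

10/7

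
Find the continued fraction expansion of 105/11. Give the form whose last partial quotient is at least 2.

[9; 1, 1, 5]

105 = 9·11 + 6
11 = 1·6 + 5
6 = 1·5 + 1
5 = 5·1 + 0  (stop)
So 105/11 = [9; 1, 1, 5].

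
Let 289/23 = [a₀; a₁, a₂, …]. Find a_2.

1

289 = 12·23 + 13   →  a_0 = 12
23 = 1·13 + 10   →  a_1 = 1
13 = 1·10 + 3   →  a_2 = 1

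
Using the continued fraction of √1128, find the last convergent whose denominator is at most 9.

√1128 = [33; 1, 1, 2, 2, 2, 1, 1, 66, …] (period length 8).
Convergents:
  p_0/q_0 = 33/1
  p_1/q_1 = 34/1
  p_2/q_2 = 67/2
  p_3/q_3 = 168/5
  p_4/q_4 = 403/12
q_3 = 5 ≤ 9 < 12 = q_4, so the answer is 168/5.

168/5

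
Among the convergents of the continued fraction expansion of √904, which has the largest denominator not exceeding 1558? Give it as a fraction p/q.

√904 = [30; 15, 60, …] (period length 2).
Convergents:
  p_0/q_0 = 30/1
  p_1/q_1 = 451/15
  p_2/q_2 = 27090/901
  p_3/q_3 = 406801/13530
q_2 = 901 ≤ 1558 < 13530 = q_3, so the answer is 27090/901.

27090/901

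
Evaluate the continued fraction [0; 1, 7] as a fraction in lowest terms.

Fold from the inside: start with 7/1.
  1 + 1/7 = 8/7
  0 + 7/8 = 7/8

7/8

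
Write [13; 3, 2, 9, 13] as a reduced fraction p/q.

Fold from the inside: start with 13/1.
  9 + 1/13 = 118/13
  2 + 13/118 = 249/118
  3 + 118/249 = 865/249
  13 + 249/865 = 11494/865

11494/865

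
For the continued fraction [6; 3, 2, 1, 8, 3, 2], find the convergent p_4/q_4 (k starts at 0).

548/87

Using pₖ = aₖpₖ₋₁ + pₖ₋₂, qₖ = aₖqₖ₋₁ + qₖ₋₂ (with p₋₁=1, p₋₂=0, q₋₁=0, q₋₂=1):
  k=0: a=6, p=6, q=1
  k=1: a=3, p=19, q=3
  k=2: a=2, p=44, q=7
  k=3: a=1, p=63, q=10
  k=4: a=8, p=548, q=87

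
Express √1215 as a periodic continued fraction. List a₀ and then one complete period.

[34; 1, 5, 1, 68]

a₀ = ⌊√1215⌋ = 34.
With m₀=0, d₀=1 and mₖ₊₁ = dₖaₖ − mₖ, dₖ₊₁ = (n − mₖ₊₁²)/dₖ, aₖ₊₁ = ⌊(a₀+mₖ₊₁)/dₖ₊₁⌋:
  k=1: m=34, d=59, a=1
  k=2: m=25, d=10, a=5
  k=3: m=25, d=59, a=1
  k=4: m=34, d=1, a=68
d=1 and a=2a₀=68 at k=4, so the next step gives (m, d) = (34, 59) again — its k=1 value — and the period has length 4.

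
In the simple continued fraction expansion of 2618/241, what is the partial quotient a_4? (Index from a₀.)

3

2618 = 10·241 + 208   →  a_0 = 10
241 = 1·208 + 33   →  a_1 = 1
208 = 6·33 + 10   →  a_2 = 6
33 = 3·10 + 3   →  a_3 = 3
10 = 3·3 + 1   →  a_4 = 3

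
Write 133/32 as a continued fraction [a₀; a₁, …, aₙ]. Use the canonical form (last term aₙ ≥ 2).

[4; 6, 2, 2]

133 = 4·32 + 5
32 = 6·5 + 2
5 = 2·2 + 1
2 = 2·1 + 0  (stop)
So 133/32 = [4; 6, 2, 2].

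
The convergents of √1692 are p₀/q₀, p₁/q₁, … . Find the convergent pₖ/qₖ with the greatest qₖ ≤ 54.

√1692 = [41; 7, 2, 7, 82, …] (period length 4).
Convergents:
  p_0/q_0 = 41/1
  p_1/q_1 = 288/7
  p_2/q_2 = 617/15
  p_3/q_3 = 4607/112
q_2 = 15 ≤ 54 < 112 = q_3, so the answer is 617/15.

617/15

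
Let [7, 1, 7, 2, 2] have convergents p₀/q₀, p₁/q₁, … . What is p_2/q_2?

63/8

Using pₖ = aₖpₖ₋₁ + pₖ₋₂, qₖ = aₖqₖ₋₁ + qₖ₋₂ (with p₋₁=1, p₋₂=0, q₋₁=0, q₋₂=1):
  k=0: a=7, p=7, q=1
  k=1: a=1, p=8, q=1
  k=2: a=7, p=63, q=8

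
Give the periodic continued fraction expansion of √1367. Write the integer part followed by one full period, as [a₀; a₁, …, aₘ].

a₀ = ⌊√1367⌋ = 36.
With m₀=0, d₀=1 and mₖ₊₁ = dₖaₖ − mₖ, dₖ₊₁ = (n − mₖ₊₁²)/dₖ, aₖ₊₁ = ⌊(a₀+mₖ₊₁)/dₖ₊₁⌋:
  k=1: m=36, d=71, a=1
  k=2: m=35, d=2, a=35
  k=3: m=35, d=71, a=1
  k=4: m=36, d=1, a=72
d=1 and a=2a₀=72 at k=4, so the next step gives (m, d) = (36, 71) again — its k=1 value — and the period has length 4.

[36; 1, 35, 1, 72]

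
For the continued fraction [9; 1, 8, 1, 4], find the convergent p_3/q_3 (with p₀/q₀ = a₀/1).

99/10

Using pₖ = aₖpₖ₋₁ + pₖ₋₂, qₖ = aₖqₖ₋₁ + qₖ₋₂ (with p₋₁=1, p₋₂=0, q₋₁=0, q₋₂=1):
  k=0: a=9, p=9, q=1
  k=1: a=1, p=10, q=1
  k=2: a=8, p=89, q=9
  k=3: a=1, p=99, q=10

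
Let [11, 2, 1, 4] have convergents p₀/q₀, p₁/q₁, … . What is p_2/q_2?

34/3

Using pₖ = aₖpₖ₋₁ + pₖ₋₂, qₖ = aₖqₖ₋₁ + qₖ₋₂ (with p₋₁=1, p₋₂=0, q₋₁=0, q₋₂=1):
  k=0: a=11, p=11, q=1
  k=1: a=2, p=23, q=2
  k=2: a=1, p=34, q=3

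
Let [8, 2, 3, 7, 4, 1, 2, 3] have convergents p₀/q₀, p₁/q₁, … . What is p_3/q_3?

430/51

Using pₖ = aₖpₖ₋₁ + pₖ₋₂, qₖ = aₖqₖ₋₁ + qₖ₋₂ (with p₋₁=1, p₋₂=0, q₋₁=0, q₋₂=1):
  k=0: a=8, p=8, q=1
  k=1: a=2, p=17, q=2
  k=2: a=3, p=59, q=7
  k=3: a=7, p=430, q=51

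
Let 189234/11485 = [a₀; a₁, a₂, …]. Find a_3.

5

189234 = 16·11485 + 5474   →  a_0 = 16
11485 = 2·5474 + 537   →  a_1 = 2
5474 = 10·537 + 104   →  a_2 = 10
537 = 5·104 + 17   →  a_3 = 5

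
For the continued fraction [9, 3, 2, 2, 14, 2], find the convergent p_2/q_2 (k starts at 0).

65/7

Using pₖ = aₖpₖ₋₁ + pₖ₋₂, qₖ = aₖqₖ₋₁ + qₖ₋₂ (with p₋₁=1, p₋₂=0, q₋₁=0, q₋₂=1):
  k=0: a=9, p=9, q=1
  k=1: a=3, p=28, q=3
  k=2: a=2, p=65, q=7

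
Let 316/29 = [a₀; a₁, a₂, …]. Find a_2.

8

316 = 10·29 + 26   →  a_0 = 10
29 = 1·26 + 3   →  a_1 = 1
26 = 8·3 + 2   →  a_2 = 8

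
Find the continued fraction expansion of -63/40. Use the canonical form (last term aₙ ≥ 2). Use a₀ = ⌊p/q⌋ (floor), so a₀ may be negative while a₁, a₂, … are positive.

-63 = -2×40 + 17
40 = 2×17 + 6
17 = 2×6 + 5
6 = 1×5 + 1
5 = 5×1 + 0  (stop)
So -63/40 = [-2; 2, 2, 1, 5].

[-2; 2, 2, 1, 5]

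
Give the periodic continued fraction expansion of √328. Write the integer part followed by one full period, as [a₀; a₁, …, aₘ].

[18; 9, 36]

a₀ = ⌊√328⌋ = 18.
With m₀=0, d₀=1 and mₖ₊₁ = dₖaₖ − mₖ, dₖ₊₁ = (n − mₖ₊₁²)/dₖ, aₖ₊₁ = ⌊(a₀+mₖ₊₁)/dₖ₊₁⌋:
  k=1: m=18, d=4, a=9
  k=2: m=18, d=1, a=36
d=1 and a=2a₀=36 at k=2, so the next step gives (m, d) = (18, 4) again — its k=1 value — and the period has length 2.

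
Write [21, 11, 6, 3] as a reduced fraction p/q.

Fold from the inside: start with 3/1.
  6 + 1/3 = 19/3
  11 + 3/19 = 212/19
  21 + 19/212 = 4471/212

4471/212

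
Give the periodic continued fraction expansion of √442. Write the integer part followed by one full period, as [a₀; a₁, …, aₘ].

[21; 42]

a₀ = ⌊√442⌋ = 21.
With m₀=0, d₀=1 and mₖ₊₁ = dₖaₖ − mₖ, dₖ₊₁ = (n − mₖ₊₁²)/dₖ, aₖ₊₁ = ⌊(a₀+mₖ₊₁)/dₖ₊₁⌋:
  k=1: m=21, d=1, a=42
d=1 and a=2a₀=42 at k=1, so the next step gives (m, d) = (21, 1) again — its k=1 value — and the period has length 1.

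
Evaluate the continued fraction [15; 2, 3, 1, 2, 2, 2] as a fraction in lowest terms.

Using pₖ = aₖpₖ₋₁ + pₖ₋₂ and qₖ = aₖqₖ₋₁ + qₖ₋₂:
  k=0: a=15, p=15, q=1
  k=1: a=2, p=31, q=2
  k=2: a=3, p=108, q=7
  k=3: a=1, p=139, q=9
  k=4: a=2, p=386, q=25
  k=5: a=2, p=911, q=59
  k=6: a=2, p=2208, q=143

2208/143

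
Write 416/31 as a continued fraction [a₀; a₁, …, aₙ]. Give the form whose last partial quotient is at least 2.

416 = 13*31 + 13
31 = 2*13 + 5
13 = 2*5 + 3
5 = 1*3 + 2
3 = 1*2 + 1
2 = 2*1 + 0  (stop)
So 416/31 = [13; 2, 2, 1, 1, 2].

[13; 2, 2, 1, 1, 2]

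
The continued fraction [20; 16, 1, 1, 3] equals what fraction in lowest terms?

2327/116

Fold from the inside: start with 3/1.
  1 + 1/3 = 4/3
  1 + 3/4 = 7/4
  16 + 4/7 = 116/7
  20 + 7/116 = 2327/116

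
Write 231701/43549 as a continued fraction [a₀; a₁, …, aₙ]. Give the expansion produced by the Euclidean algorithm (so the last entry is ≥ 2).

[5; 3, 8, 3, 3, 4, 4, 9]

231701 = 5*43549 + 13956
43549 = 3*13956 + 1681
13956 = 8*1681 + 508
1681 = 3*508 + 157
508 = 3*157 + 37
157 = 4*37 + 9
37 = 4*9 + 1
9 = 9*1 + 0  (stop)
So 231701/43549 = [5; 3, 8, 3, 3, 4, 4, 9].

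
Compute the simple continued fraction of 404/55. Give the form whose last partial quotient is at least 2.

[7; 2, 1, 8, 2]

404 = 7*55 + 19
55 = 2*19 + 17
19 = 1*17 + 2
17 = 8*2 + 1
2 = 2*1 + 0  (stop)
So 404/55 = [7; 2, 1, 8, 2].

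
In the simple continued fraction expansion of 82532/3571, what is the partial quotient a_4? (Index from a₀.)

1

82532 = 23·3571 + 399   →  a_0 = 23
3571 = 8·399 + 379   →  a_1 = 8
399 = 1·379 + 20   →  a_2 = 1
379 = 18·20 + 19   →  a_3 = 18
20 = 1·19 + 1   →  a_4 = 1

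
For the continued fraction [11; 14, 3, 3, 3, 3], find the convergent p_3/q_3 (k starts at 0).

Using pₖ = aₖpₖ₋₁ + pₖ₋₂, qₖ = aₖqₖ₋₁ + qₖ₋₂ (with p₋₁=1, p₋₂=0, q₋₁=0, q₋₂=1):
  k=0: a=11, p=11, q=1
  k=1: a=14, p=155, q=14
  k=2: a=3, p=476, q=43
  k=3: a=3, p=1583, q=143

1583/143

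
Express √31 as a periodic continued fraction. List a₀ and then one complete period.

a₀ = ⌊√31⌋ = 5.

[5; 1, 1, 3, 5, 3, 1, 1, 10]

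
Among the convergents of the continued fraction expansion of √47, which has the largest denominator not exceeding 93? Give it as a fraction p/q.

√47 = [6; 1, 5, 1, 12, …] (period length 4).
Convergents:
  p_0/q_0 = 6/1
  p_1/q_1 = 7/1
  p_2/q_2 = 41/6
  p_3/q_3 = 48/7
  p_4/q_4 = 617/90
  p_5/q_5 = 665/97
q_4 = 90 ≤ 93 < 97 = q_5, so the answer is 617/90.

617/90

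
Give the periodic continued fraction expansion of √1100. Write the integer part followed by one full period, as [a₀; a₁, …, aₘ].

[33; 6, 66]

a₀ = ⌊√1100⌋ = 33.
With m₀=0, d₀=1 and mₖ₊₁ = dₖaₖ − mₖ, dₖ₊₁ = (n − mₖ₊₁²)/dₖ, aₖ₊₁ = ⌊(a₀+mₖ₊₁)/dₖ₊₁⌋:
  k=1: m=33, d=11, a=6
  k=2: m=33, d=1, a=66
d=1 and a=2a₀=66 at k=2, so the next step gives (m, d) = (33, 11) again — its k=1 value — and the period has length 2.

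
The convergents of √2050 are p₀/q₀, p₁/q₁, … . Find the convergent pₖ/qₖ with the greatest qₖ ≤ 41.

815/18

√2050 = [45; 3, 1, 1, 1, 1, 3, 90, …] (period length 7).
Convergents:
  p_0/q_0 = 45/1
  p_1/q_1 = 136/3
  p_2/q_2 = 181/4
  p_3/q_3 = 317/7
  p_4/q_4 = 498/11
  p_5/q_5 = 815/18
  p_6/q_6 = 2943/65
q_5 = 18 ≤ 41 < 65 = q_6, so the answer is 815/18.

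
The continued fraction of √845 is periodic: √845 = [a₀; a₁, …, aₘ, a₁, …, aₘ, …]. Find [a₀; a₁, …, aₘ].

[29; 14, 1, 1, 14, 58]

a₀ = ⌊√845⌋ = 29.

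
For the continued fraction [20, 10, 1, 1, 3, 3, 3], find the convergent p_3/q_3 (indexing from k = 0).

422/21

Using pₖ = aₖpₖ₋₁ + pₖ₋₂, qₖ = aₖqₖ₋₁ + qₖ₋₂ (with p₋₁=1, p₋₂=0, q₋₁=0, q₋₂=1):
  k=0: a=20, p=20, q=1
  k=1: a=10, p=201, q=10
  k=2: a=1, p=221, q=11
  k=3: a=1, p=422, q=21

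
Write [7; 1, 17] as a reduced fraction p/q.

143/18

Fold from the inside: start with 17/1.
  1 + 1/17 = 18/17
  7 + 17/18 = 143/18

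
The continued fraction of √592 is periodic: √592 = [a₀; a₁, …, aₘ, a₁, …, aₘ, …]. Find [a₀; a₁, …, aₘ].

a₀ = ⌊√592⌋ = 24.
With m₀=0, d₀=1 and mₖ₊₁ = dₖaₖ − mₖ, dₖ₊₁ = (n − mₖ₊₁²)/dₖ, aₖ₊₁ = ⌊(a₀+mₖ₊₁)/dₖ₊₁⌋:
  k=1: m=24, d=16, a=3
  k=2: m=24, d=1, a=48
d=1 and a=2a₀=48 at k=2, so the next step gives (m, d) = (24, 16) again — its k=1 value — and the period has length 2.

[24; 3, 48]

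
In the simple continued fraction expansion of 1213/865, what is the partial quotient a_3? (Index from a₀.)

1213 = 1·865 + 348   →  a_0 = 1
865 = 2·348 + 169   →  a_1 = 2
348 = 2·169 + 10   →  a_2 = 2
169 = 16·10 + 9   →  a_3 = 16

16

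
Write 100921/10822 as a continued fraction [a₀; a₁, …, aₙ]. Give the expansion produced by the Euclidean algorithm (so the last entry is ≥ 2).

100921 = 9×10822 + 3523
10822 = 3×3523 + 253
3523 = 13×253 + 234
253 = 1×234 + 19
234 = 12×19 + 6
19 = 3×6 + 1
6 = 6×1 + 0  (stop)
So 100921/10822 = [9; 3, 13, 1, 12, 3, 6].

[9; 3, 13, 1, 12, 3, 6]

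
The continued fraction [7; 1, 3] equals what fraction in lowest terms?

Fold from the inside: start with 3/1.
  1 + 1/3 = 4/3
  7 + 3/4 = 31/4

31/4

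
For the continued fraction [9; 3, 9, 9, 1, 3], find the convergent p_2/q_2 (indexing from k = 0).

261/28

Using pₖ = aₖpₖ₋₁ + pₖ₋₂, qₖ = aₖqₖ₋₁ + qₖ₋₂ (with p₋₁=1, p₋₂=0, q₋₁=0, q₋₂=1):
  k=0: a=9, p=9, q=1
  k=1: a=3, p=28, q=3
  k=2: a=9, p=261, q=28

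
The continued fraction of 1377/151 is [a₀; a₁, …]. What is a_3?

1377 = 9·151 + 18   →  a_0 = 9
151 = 8·18 + 7   →  a_1 = 8
18 = 2·7 + 4   →  a_2 = 2
7 = 1·4 + 3   →  a_3 = 1

1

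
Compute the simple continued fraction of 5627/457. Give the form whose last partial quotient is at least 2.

5627 = 12·457 + 143
457 = 3·143 + 28
143 = 5·28 + 3
28 = 9·3 + 1
3 = 3·1 + 0  (stop)
So 5627/457 = [12; 3, 5, 9, 3].

[12; 3, 5, 9, 3]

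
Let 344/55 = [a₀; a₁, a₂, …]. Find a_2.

1

344 = 6·55 + 14   →  a_0 = 6
55 = 3·14 + 13   →  a_1 = 3
14 = 1·13 + 1   →  a_2 = 1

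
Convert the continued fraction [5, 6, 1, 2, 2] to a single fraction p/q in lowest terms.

Fold from the inside: start with 2/1.
  2 + 1/2 = 5/2
  1 + 2/5 = 7/5
  6 + 5/7 = 47/7
  5 + 7/47 = 242/47

242/47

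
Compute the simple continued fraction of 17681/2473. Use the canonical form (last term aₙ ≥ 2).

17681 = 7*2473 + 370
2473 = 6*370 + 253
370 = 1*253 + 117
253 = 2*117 + 19
117 = 6*19 + 3
19 = 6*3 + 1
3 = 3*1 + 0  (stop)
So 17681/2473 = [7; 6, 1, 2, 6, 6, 3].

[7; 6, 1, 2, 6, 6, 3]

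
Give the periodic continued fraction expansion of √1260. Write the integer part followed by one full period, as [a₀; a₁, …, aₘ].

a₀ = ⌊√1260⌋ = 35.
With m₀=0, d₀=1 and mₖ₊₁ = dₖaₖ − mₖ, dₖ₊₁ = (n − mₖ₊₁²)/dₖ, aₖ₊₁ = ⌊(a₀+mₖ₊₁)/dₖ₊₁⌋:
  k=1: m=35, d=35, a=2
  k=2: m=35, d=1, a=70
d=1 and a=2a₀=70 at k=2, so the next step gives (m, d) = (35, 35) again — its k=1 value — and the period has length 2.

[35; 2, 70]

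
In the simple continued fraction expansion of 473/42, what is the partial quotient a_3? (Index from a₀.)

473 = 11·42 + 11   →  a_0 = 11
42 = 3·11 + 9   →  a_1 = 3
11 = 1·9 + 2   →  a_2 = 1
9 = 4·2 + 1   →  a_3 = 4

4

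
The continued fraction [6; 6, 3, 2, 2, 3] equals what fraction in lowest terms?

Fold from the inside: start with 3/1.
  2 + 1/3 = 7/3
  2 + 3/7 = 17/7
  3 + 7/17 = 58/17
  6 + 17/58 = 365/58
  6 + 58/365 = 2248/365

2248/365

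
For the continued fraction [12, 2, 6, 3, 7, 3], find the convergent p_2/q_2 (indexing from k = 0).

Using pₖ = aₖpₖ₋₁ + pₖ₋₂, qₖ = aₖqₖ₋₁ + qₖ₋₂ (with p₋₁=1, p₋₂=0, q₋₁=0, q₋₂=1):
  k=0: a=12, p=12, q=1
  k=1: a=2, p=25, q=2
  k=2: a=6, p=162, q=13

162/13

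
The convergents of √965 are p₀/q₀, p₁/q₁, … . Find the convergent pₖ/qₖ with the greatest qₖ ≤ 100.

963/31

√965 = [31; 15, 1, 1, 15, 62, …] (period length 5).
Convergents:
  p_0/q_0 = 31/1
  p_1/q_1 = 466/15
  p_2/q_2 = 497/16
  p_3/q_3 = 963/31
  p_4/q_4 = 14942/481
q_3 = 31 ≤ 100 < 481 = q_4, so the answer is 963/31.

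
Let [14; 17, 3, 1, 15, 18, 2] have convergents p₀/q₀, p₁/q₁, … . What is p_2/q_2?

Using pₖ = aₖpₖ₋₁ + pₖ₋₂, qₖ = aₖqₖ₋₁ + qₖ₋₂ (with p₋₁=1, p₋₂=0, q₋₁=0, q₋₂=1):
  k=0: a=14, p=14, q=1
  k=1: a=17, p=239, q=17
  k=2: a=3, p=731, q=52

731/52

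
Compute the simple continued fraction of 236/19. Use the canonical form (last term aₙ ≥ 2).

[12; 2, 2, 1, 2]

236 = 12·19 + 8
19 = 2·8 + 3
8 = 2·3 + 2
3 = 1·2 + 1
2 = 2·1 + 0  (stop)
So 236/19 = [12; 2, 2, 1, 2].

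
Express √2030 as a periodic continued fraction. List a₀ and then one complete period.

[45; 18, 90]

a₀ = ⌊√2030⌋ = 45.
With m₀=0, d₀=1 and mₖ₊₁ = dₖaₖ − mₖ, dₖ₊₁ = (n − mₖ₊₁²)/dₖ, aₖ₊₁ = ⌊(a₀+mₖ₊₁)/dₖ₊₁⌋:
  k=1: m=45, d=5, a=18
  k=2: m=45, d=1, a=90
d=1 and a=2a₀=90 at k=2, so the next step gives (m, d) = (45, 5) again — its k=1 value — and the period has length 2.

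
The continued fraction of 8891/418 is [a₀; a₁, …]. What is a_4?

8891 = 21·418 + 113   →  a_0 = 21
418 = 3·113 + 79   →  a_1 = 3
113 = 1·79 + 34   →  a_2 = 1
79 = 2·34 + 11   →  a_3 = 2
34 = 3·11 + 1   →  a_4 = 3

3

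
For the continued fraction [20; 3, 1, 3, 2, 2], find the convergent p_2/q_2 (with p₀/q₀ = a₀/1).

Using pₖ = aₖpₖ₋₁ + pₖ₋₂, qₖ = aₖqₖ₋₁ + qₖ₋₂ (with p₋₁=1, p₋₂=0, q₋₁=0, q₋₂=1):
  k=0: a=20, p=20, q=1
  k=1: a=3, p=61, q=3
  k=2: a=1, p=81, q=4

81/4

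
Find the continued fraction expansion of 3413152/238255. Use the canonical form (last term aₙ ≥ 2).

[14; 3, 14, 12, 12, 3, 12]

3413152 = 14*238255 + 77582
238255 = 3*77582 + 5509
77582 = 14*5509 + 456
5509 = 12*456 + 37
456 = 12*37 + 12
37 = 3*12 + 1
12 = 12*1 + 0  (stop)
So 3413152/238255 = [14; 3, 14, 12, 12, 3, 12].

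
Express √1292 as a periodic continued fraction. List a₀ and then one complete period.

[35; 1, 16, 1, 70]

a₀ = ⌊√1292⌋ = 35.
With m₀=0, d₀=1 and mₖ₊₁ = dₖaₖ − mₖ, dₖ₊₁ = (n − mₖ₊₁²)/dₖ, aₖ₊₁ = ⌊(a₀+mₖ₊₁)/dₖ₊₁⌋:
  k=1: m=35, d=67, a=1
  k=2: m=32, d=4, a=16
  k=3: m=32, d=67, a=1
  k=4: m=35, d=1, a=70
d=1 and a=2a₀=70 at k=4, so the next step gives (m, d) = (35, 67) again — its k=1 value — and the period has length 4.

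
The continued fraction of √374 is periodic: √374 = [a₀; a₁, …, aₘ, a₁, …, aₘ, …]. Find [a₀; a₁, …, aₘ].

a₀ = ⌊√374⌋ = 19.
With m₀=0, d₀=1 and mₖ₊₁ = dₖaₖ − mₖ, dₖ₊₁ = (n − mₖ₊₁²)/dₖ, aₖ₊₁ = ⌊(a₀+mₖ₊₁)/dₖ₊₁⌋:
  k=1: m=19, d=13, a=2
  k=2: m=7, d=25, a=1
  k=3: m=18, d=2, a=18
  k=4: m=18, d=25, a=1
  k=5: m=7, d=13, a=2
  k=6: m=19, d=1, a=38
d=1 and a=2a₀=38 at k=6, so the next step gives (m, d) = (19, 13) again — its k=1 value — and the period has length 6.

[19; 2, 1, 18, 1, 2, 38]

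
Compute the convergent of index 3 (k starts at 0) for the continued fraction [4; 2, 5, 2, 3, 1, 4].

Using pₖ = aₖpₖ₋₁ + pₖ₋₂, qₖ = aₖqₖ₋₁ + qₖ₋₂ (with p₋₁=1, p₋₂=0, q₋₁=0, q₋₂=1):
  k=0: a=4, p=4, q=1
  k=1: a=2, p=9, q=2
  k=2: a=5, p=49, q=11
  k=3: a=2, p=107, q=24

107/24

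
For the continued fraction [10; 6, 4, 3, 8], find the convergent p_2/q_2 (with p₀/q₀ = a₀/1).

254/25

Using pₖ = aₖpₖ₋₁ + pₖ₋₂, qₖ = aₖqₖ₋₁ + qₖ₋₂ (with p₋₁=1, p₋₂=0, q₋₁=0, q₋₂=1):
  k=0: a=10, p=10, q=1
  k=1: a=6, p=61, q=6
  k=2: a=4, p=254, q=25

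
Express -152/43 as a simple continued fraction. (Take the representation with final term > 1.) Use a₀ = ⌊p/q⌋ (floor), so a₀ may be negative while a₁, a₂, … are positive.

-152 = -4*43 + 20
43 = 2*20 + 3
20 = 6*3 + 2
3 = 1*2 + 1
2 = 2*1 + 0  (stop)
So -152/43 = [-4; 2, 6, 1, 2].

[-4; 2, 6, 1, 2]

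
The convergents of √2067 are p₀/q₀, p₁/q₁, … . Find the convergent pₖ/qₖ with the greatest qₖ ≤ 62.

√2067 = [45; 2, 6, 2, 90, …] (period length 4).
Convergents:
  p_0/q_0 = 45/1
  p_1/q_1 = 91/2
  p_2/q_2 = 591/13
  p_3/q_3 = 1273/28
  p_4/q_4 = 115161/2533
q_3 = 28 ≤ 62 < 2533 = q_4, so the answer is 1273/28.

1273/28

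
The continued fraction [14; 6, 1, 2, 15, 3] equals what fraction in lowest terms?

13315/941

Using pₖ = aₖpₖ₋₁ + pₖ₋₂ and qₖ = aₖqₖ₋₁ + qₖ₋₂:
  k=0: a=14, p=14, q=1
  k=1: a=6, p=85, q=6
  k=2: a=1, p=99, q=7
  k=3: a=2, p=283, q=20
  k=4: a=15, p=4344, q=307
  k=5: a=3, p=13315, q=941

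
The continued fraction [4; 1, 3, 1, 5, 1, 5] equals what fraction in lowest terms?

954/199

Using pₖ = aₖpₖ₋₁ + pₖ₋₂ and qₖ = aₖqₖ₋₁ + qₖ₋₂:
  k=0: a=4, p=4, q=1
  k=1: a=1, p=5, q=1
  k=2: a=3, p=19, q=4
  k=3: a=1, p=24, q=5
  k=4: a=5, p=139, q=29
  k=5: a=1, p=163, q=34
  k=6: a=5, p=954, q=199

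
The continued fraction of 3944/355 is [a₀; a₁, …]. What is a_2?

9

3944 = 11·355 + 39   →  a_0 = 11
355 = 9·39 + 4   →  a_1 = 9
39 = 9·4 + 3   →  a_2 = 9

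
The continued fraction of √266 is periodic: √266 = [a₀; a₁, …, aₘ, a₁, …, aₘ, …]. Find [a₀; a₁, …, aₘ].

[16; 3, 4, 3, 32]

a₀ = ⌊√266⌋ = 16.
With m₀=0, d₀=1 and mₖ₊₁ = dₖaₖ − mₖ, dₖ₊₁ = (n − mₖ₊₁²)/dₖ, aₖ₊₁ = ⌊(a₀+mₖ₊₁)/dₖ₊₁⌋:
  k=1: m=16, d=10, a=3
  k=2: m=14, d=7, a=4
  k=3: m=14, d=10, a=3
  k=4: m=16, d=1, a=32
d=1 and a=2a₀=32 at k=4, so the next step gives (m, d) = (16, 10) again — its k=1 value — and the period has length 4.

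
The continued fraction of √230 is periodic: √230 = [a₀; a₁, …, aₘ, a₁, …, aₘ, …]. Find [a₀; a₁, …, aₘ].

[15; 6, 30]

a₀ = ⌊√230⌋ = 15.
With m₀=0, d₀=1 and mₖ₊₁ = dₖaₖ − mₖ, dₖ₊₁ = (n − mₖ₊₁²)/dₖ, aₖ₊₁ = ⌊(a₀+mₖ₊₁)/dₖ₊₁⌋:
  k=1: m=15, d=5, a=6
  k=2: m=15, d=1, a=30
d=1 and a=2a₀=30 at k=2, so the next step gives (m, d) = (15, 5) again — its k=1 value — and the period has length 2.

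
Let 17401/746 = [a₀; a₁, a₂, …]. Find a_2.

14

17401 = 23·746 + 243   →  a_0 = 23
746 = 3·243 + 17   →  a_1 = 3
243 = 14·17 + 5   →  a_2 = 14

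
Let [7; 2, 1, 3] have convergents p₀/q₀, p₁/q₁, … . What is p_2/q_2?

Using pₖ = aₖpₖ₋₁ + pₖ₋₂, qₖ = aₖqₖ₋₁ + qₖ₋₂ (with p₋₁=1, p₋₂=0, q₋₁=0, q₋₂=1):
  k=0: a=7, p=7, q=1
  k=1: a=2, p=15, q=2
  k=2: a=1, p=22, q=3

22/3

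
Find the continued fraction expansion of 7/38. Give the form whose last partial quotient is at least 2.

7 = 0·38 + 7
38 = 5·7 + 3
7 = 2·3 + 1
3 = 3·1 + 0  (stop)
So 7/38 = [0; 5, 2, 3].

[0; 5, 2, 3]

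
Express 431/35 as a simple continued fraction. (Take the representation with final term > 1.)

[12; 3, 5, 2]

431 = 12×35 + 11
35 = 3×11 + 2
11 = 5×2 + 1
2 = 2×1 + 0  (stop)
So 431/35 = [12; 3, 5, 2].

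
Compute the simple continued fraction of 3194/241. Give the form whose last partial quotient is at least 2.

[13; 3, 1, 19, 3]

3194 = 13·241 + 61
241 = 3·61 + 58
61 = 1·58 + 3
58 = 19·3 + 1
3 = 3·1 + 0  (stop)
So 3194/241 = [13; 3, 1, 19, 3].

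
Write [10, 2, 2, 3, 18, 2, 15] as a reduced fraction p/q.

103033/9896

Fold from the inside: start with 15/1.
  2 + 1/15 = 31/15
  18 + 15/31 = 573/31
  3 + 31/573 = 1750/573
  2 + 573/1750 = 4073/1750
  2 + 1750/4073 = 9896/4073
  10 + 4073/9896 = 103033/9896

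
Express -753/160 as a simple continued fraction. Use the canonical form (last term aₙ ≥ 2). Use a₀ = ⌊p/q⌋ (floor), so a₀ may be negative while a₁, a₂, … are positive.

-753 = -5·160 + 47
160 = 3·47 + 19
47 = 2·19 + 9
19 = 2·9 + 1
9 = 9·1 + 0  (stop)
So -753/160 = [-5; 3, 2, 2, 9].

[-5; 3, 2, 2, 9]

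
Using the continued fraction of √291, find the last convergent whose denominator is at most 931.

9877/579

√291 = [17; 17, 34, …] (period length 2).
Convergents:
  p_0/q_0 = 17/1
  p_1/q_1 = 290/17
  p_2/q_2 = 9877/579
  p_3/q_3 = 168199/9860
q_2 = 579 ≤ 931 < 9860 = q_3, so the answer is 9877/579.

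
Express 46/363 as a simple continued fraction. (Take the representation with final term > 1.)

46 = 0*363 + 46
363 = 7*46 + 41
46 = 1*41 + 5
41 = 8*5 + 1
5 = 5*1 + 0  (stop)
So 46/363 = [0; 7, 1, 8, 5].

[0; 7, 1, 8, 5]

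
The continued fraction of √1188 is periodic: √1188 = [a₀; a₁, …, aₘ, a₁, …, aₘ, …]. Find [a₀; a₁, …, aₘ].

[34; 2, 7, 6, 7, 2, 68]

a₀ = ⌊√1188⌋ = 34.
With m₀=0, d₀=1 and mₖ₊₁ = dₖaₖ − mₖ, dₖ₊₁ = (n − mₖ₊₁²)/dₖ, aₖ₊₁ = ⌊(a₀+mₖ₊₁)/dₖ₊₁⌋:
  k=1: m=34, d=32, a=2
  k=2: m=30, d=9, a=7
  k=3: m=33, d=11, a=6
  k=4: m=33, d=9, a=7
  k=5: m=30, d=32, a=2
  k=6: m=34, d=1, a=68
d=1 and a=2a₀=68 at k=6, so the next step gives (m, d) = (34, 32) again — its k=1 value — and the period has length 6.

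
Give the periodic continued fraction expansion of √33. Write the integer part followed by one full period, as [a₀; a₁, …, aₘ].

[5; 1, 2, 1, 10]

a₀ = ⌊√33⌋ = 5.
With m₀=0, d₀=1 and mₖ₊₁ = dₖaₖ − mₖ, dₖ₊₁ = (n − mₖ₊₁²)/dₖ, aₖ₊₁ = ⌊(a₀+mₖ₊₁)/dₖ₊₁⌋:
  k=1: m=5, d=8, a=1
  k=2: m=3, d=3, a=2
  k=3: m=3, d=8, a=1
  k=4: m=5, d=1, a=10
d=1 and a=2a₀=10 at k=4, so the next step gives (m, d) = (5, 8) again — its k=1 value — and the period has length 4.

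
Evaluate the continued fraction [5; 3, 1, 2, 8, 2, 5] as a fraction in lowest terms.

Fold from the inside: start with 5/1.
  2 + 1/5 = 11/5
  8 + 5/11 = 93/11
  2 + 11/93 = 197/93
  1 + 93/197 = 290/197
  3 + 197/290 = 1067/290
  5 + 290/1067 = 5625/1067

5625/1067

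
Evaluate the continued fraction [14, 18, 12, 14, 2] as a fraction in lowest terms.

Using pₖ = aₖpₖ₋₁ + pₖ₋₂ and qₖ = aₖqₖ₋₁ + qₖ₋₂:
  k=0: a=14, p=14, q=1
  k=1: a=18, p=253, q=18
  k=2: a=12, p=3050, q=217
  k=3: a=14, p=42953, q=3056
  k=4: a=2, p=88956, q=6329

88956/6329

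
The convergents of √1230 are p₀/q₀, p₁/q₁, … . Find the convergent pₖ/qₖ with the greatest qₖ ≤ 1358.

34405/981

√1230 = [35; 14, 70, …] (period length 2).
Convergents:
  p_0/q_0 = 35/1
  p_1/q_1 = 491/14
  p_2/q_2 = 34405/981
  p_3/q_3 = 482161/13748
q_2 = 981 ≤ 1358 < 13748 = q_3, so the answer is 34405/981.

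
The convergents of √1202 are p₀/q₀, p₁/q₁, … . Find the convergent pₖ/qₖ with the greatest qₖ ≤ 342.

10817/312

√1202 = [34; 1, 2, 34, 2, 1, 68, …] (period length 6).
Convergents:
  p_0/q_0 = 34/1
  p_1/q_1 = 35/1
  p_2/q_2 = 104/3
  p_3/q_3 = 3571/103
  p_4/q_4 = 7246/209
  p_5/q_5 = 10817/312
  p_6/q_6 = 742802/21425
q_5 = 312 ≤ 342 < 21425 = q_6, so the answer is 10817/312.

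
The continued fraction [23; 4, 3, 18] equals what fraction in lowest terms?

Fold from the inside: start with 18/1.
  3 + 1/18 = 55/18
  4 + 18/55 = 238/55
  23 + 55/238 = 5529/238

5529/238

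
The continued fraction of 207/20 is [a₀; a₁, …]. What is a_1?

2

207 = 10·20 + 7   →  a_0 = 10
20 = 2·7 + 6   →  a_1 = 2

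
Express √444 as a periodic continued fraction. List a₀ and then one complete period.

[21; 14, 42]

a₀ = ⌊√444⌋ = 21.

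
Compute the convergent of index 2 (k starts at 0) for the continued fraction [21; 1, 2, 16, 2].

65/3

Using pₖ = aₖpₖ₋₁ + pₖ₋₂, qₖ = aₖqₖ₋₁ + qₖ₋₂ (with p₋₁=1, p₋₂=0, q₋₁=0, q₋₂=1):
  k=0: a=21, p=21, q=1
  k=1: a=1, p=22, q=1
  k=2: a=2, p=65, q=3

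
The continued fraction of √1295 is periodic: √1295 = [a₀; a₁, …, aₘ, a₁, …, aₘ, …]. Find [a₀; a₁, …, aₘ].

[35; 1, 70]

a₀ = ⌊√1295⌋ = 35.
With m₀=0, d₀=1 and mₖ₊₁ = dₖaₖ − mₖ, dₖ₊₁ = (n − mₖ₊₁²)/dₖ, aₖ₊₁ = ⌊(a₀+mₖ₊₁)/dₖ₊₁⌋:
  k=1: m=35, d=70, a=1
  k=2: m=35, d=1, a=70
d=1 and a=2a₀=70 at k=2, so the next step gives (m, d) = (35, 70) again — its k=1 value — and the period has length 2.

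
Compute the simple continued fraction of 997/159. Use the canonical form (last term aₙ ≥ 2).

[6; 3, 1, 2, 3, 4]

997 = 6×159 + 43
159 = 3×43 + 30
43 = 1×30 + 13
30 = 2×13 + 4
13 = 3×4 + 1
4 = 4×1 + 0  (stop)
So 997/159 = [6; 3, 1, 2, 3, 4].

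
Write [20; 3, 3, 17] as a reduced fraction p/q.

Fold from the inside: start with 17/1.
  3 + 1/17 = 52/17
  3 + 17/52 = 173/52
  20 + 52/173 = 3512/173

3512/173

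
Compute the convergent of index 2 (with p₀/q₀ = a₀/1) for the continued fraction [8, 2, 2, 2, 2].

Using pₖ = aₖpₖ₋₁ + pₖ₋₂, qₖ = aₖqₖ₋₁ + qₖ₋₂ (with p₋₁=1, p₋₂=0, q₋₁=0, q₋₂=1):
  k=0: a=8, p=8, q=1
  k=1: a=2, p=17, q=2
  k=2: a=2, p=42, q=5

42/5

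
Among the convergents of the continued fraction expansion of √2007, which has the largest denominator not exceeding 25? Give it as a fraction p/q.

√2007 = [44; 1, 3, 1, 88, …] (period length 4).
Convergents:
  p_0/q_0 = 44/1
  p_1/q_1 = 45/1
  p_2/q_2 = 179/4
  p_3/q_3 = 224/5
  p_4/q_4 = 19891/444
q_3 = 5 ≤ 25 < 444 = q_4, so the answer is 224/5.

224/5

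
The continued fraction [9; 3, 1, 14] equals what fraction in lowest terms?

Using pₖ = aₖpₖ₋₁ + pₖ₋₂ and qₖ = aₖqₖ₋₁ + qₖ₋₂:
  k=0: a=9, p=9, q=1
  k=1: a=3, p=28, q=3
  k=2: a=1, p=37, q=4
  k=3: a=14, p=546, q=59

546/59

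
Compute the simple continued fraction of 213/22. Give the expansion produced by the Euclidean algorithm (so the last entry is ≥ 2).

213 = 9*22 + 15
22 = 1*15 + 7
15 = 2*7 + 1
7 = 7*1 + 0  (stop)
So 213/22 = [9; 1, 2, 7].

[9; 1, 2, 7]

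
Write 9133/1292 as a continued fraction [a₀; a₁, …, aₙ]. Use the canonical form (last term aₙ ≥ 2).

[7; 14, 1, 1, 14, 3]

9133 = 7·1292 + 89
1292 = 14·89 + 46
89 = 1·46 + 43
46 = 1·43 + 3
43 = 14·3 + 1
3 = 3·1 + 0  (stop)
So 9133/1292 = [7; 14, 1, 1, 14, 3].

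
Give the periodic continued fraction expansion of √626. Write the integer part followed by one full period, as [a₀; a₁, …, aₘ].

[25; 50]

a₀ = ⌊√626⌋ = 25.
With m₀=0, d₀=1 and mₖ₊₁ = dₖaₖ − mₖ, dₖ₊₁ = (n − mₖ₊₁²)/dₖ, aₖ₊₁ = ⌊(a₀+mₖ₊₁)/dₖ₊₁⌋:
  k=1: m=25, d=1, a=50
d=1 and a=2a₀=50 at k=1, so the next step gives (m, d) = (25, 1) again — its k=1 value — and the period has length 1.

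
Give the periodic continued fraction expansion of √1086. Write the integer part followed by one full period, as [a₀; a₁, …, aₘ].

[32; 1, 20, 1, 64]

a₀ = ⌊√1086⌋ = 32.
With m₀=0, d₀=1 and mₖ₊₁ = dₖaₖ − mₖ, dₖ₊₁ = (n − mₖ₊₁²)/dₖ, aₖ₊₁ = ⌊(a₀+mₖ₊₁)/dₖ₊₁⌋:
  k=1: m=32, d=62, a=1
  k=2: m=30, d=3, a=20
  k=3: m=30, d=62, a=1
  k=4: m=32, d=1, a=64
d=1 and a=2a₀=64 at k=4, so the next step gives (m, d) = (32, 62) again — its k=1 value — and the period has length 4.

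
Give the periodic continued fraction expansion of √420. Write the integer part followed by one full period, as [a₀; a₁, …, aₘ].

[20; 2, 40]

a₀ = ⌊√420⌋ = 20.
With m₀=0, d₀=1 and mₖ₊₁ = dₖaₖ − mₖ, dₖ₊₁ = (n − mₖ₊₁²)/dₖ, aₖ₊₁ = ⌊(a₀+mₖ₊₁)/dₖ₊₁⌋:
  k=1: m=20, d=20, a=2
  k=2: m=20, d=1, a=40
d=1 and a=2a₀=40 at k=2, so the next step gives (m, d) = (20, 20) again — its k=1 value — and the period has length 2.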